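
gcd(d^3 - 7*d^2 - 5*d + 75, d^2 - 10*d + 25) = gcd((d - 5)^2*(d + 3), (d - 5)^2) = d^2 - 10*d + 25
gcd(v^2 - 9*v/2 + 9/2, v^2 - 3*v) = v - 3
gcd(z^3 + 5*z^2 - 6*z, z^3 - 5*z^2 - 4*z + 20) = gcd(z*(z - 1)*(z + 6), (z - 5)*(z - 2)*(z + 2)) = 1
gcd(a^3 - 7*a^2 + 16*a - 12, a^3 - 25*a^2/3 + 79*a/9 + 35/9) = 1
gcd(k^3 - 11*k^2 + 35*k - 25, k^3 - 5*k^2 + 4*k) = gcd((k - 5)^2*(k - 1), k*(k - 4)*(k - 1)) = k - 1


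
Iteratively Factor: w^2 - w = (w - 1)*(w)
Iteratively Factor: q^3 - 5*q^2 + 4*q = (q - 4)*(q^2 - q) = q*(q - 4)*(q - 1)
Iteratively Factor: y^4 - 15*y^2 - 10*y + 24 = (y + 2)*(y^3 - 2*y^2 - 11*y + 12) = (y - 1)*(y + 2)*(y^2 - y - 12) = (y - 1)*(y + 2)*(y + 3)*(y - 4)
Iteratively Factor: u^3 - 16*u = (u + 4)*(u^2 - 4*u) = u*(u + 4)*(u - 4)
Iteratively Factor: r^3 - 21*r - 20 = (r + 1)*(r^2 - r - 20) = (r + 1)*(r + 4)*(r - 5)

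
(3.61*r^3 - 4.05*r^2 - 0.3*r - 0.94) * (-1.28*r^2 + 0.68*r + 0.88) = -4.6208*r^5 + 7.6388*r^4 + 0.8068*r^3 - 2.5648*r^2 - 0.9032*r - 0.8272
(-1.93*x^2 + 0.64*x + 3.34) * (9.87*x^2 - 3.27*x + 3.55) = -19.0491*x^4 + 12.6279*x^3 + 24.0215*x^2 - 8.6498*x + 11.857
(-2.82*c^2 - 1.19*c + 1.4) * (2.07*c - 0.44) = -5.8374*c^3 - 1.2225*c^2 + 3.4216*c - 0.616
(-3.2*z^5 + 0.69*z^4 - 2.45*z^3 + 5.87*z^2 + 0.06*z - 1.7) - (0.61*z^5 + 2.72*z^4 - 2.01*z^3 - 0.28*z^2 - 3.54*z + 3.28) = -3.81*z^5 - 2.03*z^4 - 0.44*z^3 + 6.15*z^2 + 3.6*z - 4.98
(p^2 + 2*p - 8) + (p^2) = 2*p^2 + 2*p - 8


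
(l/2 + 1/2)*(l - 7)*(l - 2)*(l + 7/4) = l^4/2 - 25*l^3/8 - 9*l^2/2 + 91*l/8 + 49/4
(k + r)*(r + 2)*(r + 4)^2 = k*r^3 + 10*k*r^2 + 32*k*r + 32*k + r^4 + 10*r^3 + 32*r^2 + 32*r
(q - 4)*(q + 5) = q^2 + q - 20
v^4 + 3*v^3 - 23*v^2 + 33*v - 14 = (v - 2)*(v - 1)^2*(v + 7)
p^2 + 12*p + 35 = (p + 5)*(p + 7)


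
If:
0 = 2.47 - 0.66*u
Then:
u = 3.74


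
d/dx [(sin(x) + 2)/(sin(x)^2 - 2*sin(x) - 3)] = (-4*sin(x) + cos(x)^2)*cos(x)/((sin(x) - 3)^2*(sin(x) + 1)^2)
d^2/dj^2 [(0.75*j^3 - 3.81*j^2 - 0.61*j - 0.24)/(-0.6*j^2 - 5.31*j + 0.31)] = (-4.44089209850063e-16*j^5 - 5.32907051820075e-15*j^4 - 66.41127*j^3 + 12.17781*j^2 + 4.83615*j + 16.363932)/(0.216*j^6 + 5.7348*j^5 + 50.41818*j^4 + 143.795331*j^3 - 26.049393*j^2 + 1.530873*j - 0.029791)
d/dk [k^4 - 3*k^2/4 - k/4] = 4*k^3 - 3*k/2 - 1/4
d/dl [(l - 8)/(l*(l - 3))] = (-l^2 + 16*l - 24)/(l^2*(l^2 - 6*l + 9))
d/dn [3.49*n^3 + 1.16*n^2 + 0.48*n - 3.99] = 10.47*n^2 + 2.32*n + 0.48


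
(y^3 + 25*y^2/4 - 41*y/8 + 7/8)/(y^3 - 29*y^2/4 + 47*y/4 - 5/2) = (2*y^2 + 13*y - 7)/(2*(y^2 - 7*y + 10))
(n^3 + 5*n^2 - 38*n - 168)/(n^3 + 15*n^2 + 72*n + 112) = (n - 6)/(n + 4)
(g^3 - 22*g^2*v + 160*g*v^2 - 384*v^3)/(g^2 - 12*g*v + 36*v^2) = (-g^2 + 16*g*v - 64*v^2)/(-g + 6*v)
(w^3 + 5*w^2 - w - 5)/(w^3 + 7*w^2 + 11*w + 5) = (w - 1)/(w + 1)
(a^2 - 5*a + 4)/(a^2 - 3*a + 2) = (a - 4)/(a - 2)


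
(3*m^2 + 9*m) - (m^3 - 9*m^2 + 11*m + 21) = -m^3 + 12*m^2 - 2*m - 21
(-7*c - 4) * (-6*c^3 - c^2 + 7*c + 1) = 42*c^4 + 31*c^3 - 45*c^2 - 35*c - 4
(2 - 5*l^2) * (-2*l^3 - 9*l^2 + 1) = 10*l^5 + 45*l^4 - 4*l^3 - 23*l^2 + 2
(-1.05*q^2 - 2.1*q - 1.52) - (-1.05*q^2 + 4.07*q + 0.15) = -6.17*q - 1.67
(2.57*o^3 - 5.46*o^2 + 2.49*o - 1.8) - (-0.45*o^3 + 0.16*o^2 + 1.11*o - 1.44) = 3.02*o^3 - 5.62*o^2 + 1.38*o - 0.36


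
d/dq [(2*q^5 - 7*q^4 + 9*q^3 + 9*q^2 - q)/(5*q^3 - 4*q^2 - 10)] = (20*q^7 - 59*q^6 + 56*q^5 - 181*q^4 + 290*q^3 - 274*q^2 - 180*q + 10)/(25*q^6 - 40*q^5 + 16*q^4 - 100*q^3 + 80*q^2 + 100)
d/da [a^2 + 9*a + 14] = 2*a + 9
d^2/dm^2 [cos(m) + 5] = -cos(m)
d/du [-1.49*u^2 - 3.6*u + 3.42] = -2.98*u - 3.6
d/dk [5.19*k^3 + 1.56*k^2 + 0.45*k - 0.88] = 15.57*k^2 + 3.12*k + 0.45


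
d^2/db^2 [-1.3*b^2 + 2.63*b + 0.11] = -2.60000000000000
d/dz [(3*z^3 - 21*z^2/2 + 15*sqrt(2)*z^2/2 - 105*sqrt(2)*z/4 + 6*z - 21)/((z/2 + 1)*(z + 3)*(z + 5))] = 3*(-5*sqrt(2)*z^4 + 27*z^4 + 35*sqrt(2)*z^3 + 116*z^3 - 35*z^2 + 330*sqrt(2)*z^2 - 140*z + 300*sqrt(2)*z - 525*sqrt(2) + 554)/(z^6 + 20*z^5 + 162*z^4 + 680*z^3 + 1561*z^2 + 1860*z + 900)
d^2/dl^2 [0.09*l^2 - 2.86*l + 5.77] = 0.180000000000000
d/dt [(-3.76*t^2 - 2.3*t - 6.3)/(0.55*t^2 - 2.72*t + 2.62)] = (11.4922*t^2 - 12.7724*t - 23.162)/(0.3025*t^4 - 2.992*t^3 + 10.2804*t^2 - 14.2528*t + 6.8644)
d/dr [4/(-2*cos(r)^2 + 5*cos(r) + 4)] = 4*(5 - 4*cos(r))*sin(r)/(5*cos(r) - cos(2*r) + 3)^2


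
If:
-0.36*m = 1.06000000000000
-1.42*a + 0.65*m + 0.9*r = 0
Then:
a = 0.633802816901408*r - 1.34780907668232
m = -2.94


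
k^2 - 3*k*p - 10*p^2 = (k - 5*p)*(k + 2*p)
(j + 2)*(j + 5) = j^2 + 7*j + 10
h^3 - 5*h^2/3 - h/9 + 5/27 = (h - 5/3)*(h - 1/3)*(h + 1/3)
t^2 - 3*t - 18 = (t - 6)*(t + 3)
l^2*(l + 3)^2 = l^4 + 6*l^3 + 9*l^2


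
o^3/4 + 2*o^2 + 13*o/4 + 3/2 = (o/4 + 1/4)*(o + 1)*(o + 6)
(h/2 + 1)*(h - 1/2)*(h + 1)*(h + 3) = h^4/2 + 11*h^3/4 + 4*h^2 + h/4 - 3/2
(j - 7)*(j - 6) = j^2 - 13*j + 42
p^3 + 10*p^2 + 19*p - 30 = (p - 1)*(p + 5)*(p + 6)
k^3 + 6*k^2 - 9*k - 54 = (k - 3)*(k + 3)*(k + 6)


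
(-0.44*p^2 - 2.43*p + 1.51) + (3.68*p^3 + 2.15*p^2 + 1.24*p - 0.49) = 3.68*p^3 + 1.71*p^2 - 1.19*p + 1.02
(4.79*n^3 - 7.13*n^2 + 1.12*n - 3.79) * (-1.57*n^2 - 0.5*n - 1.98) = -7.5203*n^5 + 8.7991*n^4 - 7.6776*n^3 + 19.5077*n^2 - 0.3226*n + 7.5042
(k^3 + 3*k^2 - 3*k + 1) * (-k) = -k^4 - 3*k^3 + 3*k^2 - k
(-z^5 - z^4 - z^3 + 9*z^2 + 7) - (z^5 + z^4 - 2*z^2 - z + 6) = -2*z^5 - 2*z^4 - z^3 + 11*z^2 + z + 1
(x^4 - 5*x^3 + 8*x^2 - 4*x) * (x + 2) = x^5 - 3*x^4 - 2*x^3 + 12*x^2 - 8*x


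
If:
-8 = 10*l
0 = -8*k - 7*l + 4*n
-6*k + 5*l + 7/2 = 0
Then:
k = -1/12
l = -4/5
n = -47/30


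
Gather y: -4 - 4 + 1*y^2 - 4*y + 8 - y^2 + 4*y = 0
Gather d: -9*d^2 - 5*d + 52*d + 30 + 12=-9*d^2 + 47*d + 42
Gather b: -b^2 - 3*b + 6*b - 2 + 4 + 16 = -b^2 + 3*b + 18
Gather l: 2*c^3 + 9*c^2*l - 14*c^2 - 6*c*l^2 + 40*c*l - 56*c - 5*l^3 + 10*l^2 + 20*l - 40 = 2*c^3 - 14*c^2 - 56*c - 5*l^3 + l^2*(10 - 6*c) + l*(9*c^2 + 40*c + 20) - 40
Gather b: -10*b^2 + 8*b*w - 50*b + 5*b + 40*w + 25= -10*b^2 + b*(8*w - 45) + 40*w + 25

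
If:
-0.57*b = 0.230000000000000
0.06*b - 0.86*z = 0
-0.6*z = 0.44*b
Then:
No Solution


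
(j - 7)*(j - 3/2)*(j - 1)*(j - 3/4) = j^4 - 41*j^3/4 + 209*j^2/8 - 99*j/4 + 63/8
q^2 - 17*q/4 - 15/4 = (q - 5)*(q + 3/4)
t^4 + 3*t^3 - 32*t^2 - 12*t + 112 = (t - 4)*(t - 2)*(t + 2)*(t + 7)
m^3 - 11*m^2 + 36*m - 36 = (m - 6)*(m - 3)*(m - 2)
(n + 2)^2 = n^2 + 4*n + 4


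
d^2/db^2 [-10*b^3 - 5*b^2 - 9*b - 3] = -60*b - 10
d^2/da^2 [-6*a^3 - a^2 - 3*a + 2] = -36*a - 2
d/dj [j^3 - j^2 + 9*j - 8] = 3*j^2 - 2*j + 9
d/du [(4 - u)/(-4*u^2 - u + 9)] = (4*u^2 + u - (u - 4)*(8*u + 1) - 9)/(4*u^2 + u - 9)^2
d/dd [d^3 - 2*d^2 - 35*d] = 3*d^2 - 4*d - 35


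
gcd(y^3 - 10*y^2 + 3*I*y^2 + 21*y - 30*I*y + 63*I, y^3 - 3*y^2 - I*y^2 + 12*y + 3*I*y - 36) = y^2 + y*(-3 + 3*I) - 9*I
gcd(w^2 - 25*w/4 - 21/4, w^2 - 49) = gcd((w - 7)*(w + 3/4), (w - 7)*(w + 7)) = w - 7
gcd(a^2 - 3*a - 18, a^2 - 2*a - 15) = a + 3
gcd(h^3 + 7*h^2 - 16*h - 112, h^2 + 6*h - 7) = h + 7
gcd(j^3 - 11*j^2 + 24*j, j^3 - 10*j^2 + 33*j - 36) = j - 3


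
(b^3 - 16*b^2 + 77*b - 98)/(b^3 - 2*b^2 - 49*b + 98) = (b - 7)/(b + 7)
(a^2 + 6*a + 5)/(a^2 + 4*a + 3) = (a + 5)/(a + 3)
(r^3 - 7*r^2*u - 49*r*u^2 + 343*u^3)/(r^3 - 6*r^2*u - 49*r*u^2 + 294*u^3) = (r - 7*u)/(r - 6*u)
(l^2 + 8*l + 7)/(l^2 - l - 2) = (l + 7)/(l - 2)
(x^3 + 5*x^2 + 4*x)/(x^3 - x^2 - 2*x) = (x + 4)/(x - 2)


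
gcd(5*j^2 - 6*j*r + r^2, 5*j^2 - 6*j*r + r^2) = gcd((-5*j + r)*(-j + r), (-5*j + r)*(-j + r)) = 5*j^2 - 6*j*r + r^2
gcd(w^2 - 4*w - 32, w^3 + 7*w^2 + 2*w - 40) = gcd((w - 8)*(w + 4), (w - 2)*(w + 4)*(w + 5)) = w + 4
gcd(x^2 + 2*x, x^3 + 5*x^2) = x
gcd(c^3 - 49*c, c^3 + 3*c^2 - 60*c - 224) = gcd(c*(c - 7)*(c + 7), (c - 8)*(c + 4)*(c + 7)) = c + 7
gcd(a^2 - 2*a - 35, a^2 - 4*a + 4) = 1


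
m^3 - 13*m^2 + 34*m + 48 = (m - 8)*(m - 6)*(m + 1)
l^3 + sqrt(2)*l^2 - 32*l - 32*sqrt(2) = (l - 4*sqrt(2))*(l + sqrt(2))*(l + 4*sqrt(2))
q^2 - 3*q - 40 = (q - 8)*(q + 5)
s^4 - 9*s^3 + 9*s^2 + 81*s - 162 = (s - 6)*(s - 3)^2*(s + 3)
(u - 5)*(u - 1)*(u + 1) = u^3 - 5*u^2 - u + 5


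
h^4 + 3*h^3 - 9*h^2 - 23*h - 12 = (h - 3)*(h + 1)^2*(h + 4)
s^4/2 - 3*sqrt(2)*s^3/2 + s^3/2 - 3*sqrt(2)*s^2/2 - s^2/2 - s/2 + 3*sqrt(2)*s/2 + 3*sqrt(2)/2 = (s/2 + 1/2)*(s - 1)*(s + 1)*(s - 3*sqrt(2))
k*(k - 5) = k^2 - 5*k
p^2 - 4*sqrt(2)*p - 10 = (p - 5*sqrt(2))*(p + sqrt(2))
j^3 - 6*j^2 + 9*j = j*(j - 3)^2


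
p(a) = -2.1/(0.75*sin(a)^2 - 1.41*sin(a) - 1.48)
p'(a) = -2.1*(-1.5*sin(a)*cos(a) + 1.41*cos(a))/(0.75*sin(a)^2 - 1.41*sin(a) - 1.48)^2 = (3.15*sin(a) - 2.961)*cos(a)/(-0.75*sin(a)^2 + 1.41*sin(a) + 1.48)^2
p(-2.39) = 12.53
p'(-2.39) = 132.98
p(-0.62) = 5.15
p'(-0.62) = -23.48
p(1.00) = 0.98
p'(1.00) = -0.04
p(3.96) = 41.27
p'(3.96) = 1388.78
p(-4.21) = 0.98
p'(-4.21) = 0.02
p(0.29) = 1.15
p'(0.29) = -0.59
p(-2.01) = -5.11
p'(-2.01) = 14.66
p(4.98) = -3.64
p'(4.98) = -4.76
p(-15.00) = 8.54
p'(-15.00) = 62.92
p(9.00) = 1.09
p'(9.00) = 0.41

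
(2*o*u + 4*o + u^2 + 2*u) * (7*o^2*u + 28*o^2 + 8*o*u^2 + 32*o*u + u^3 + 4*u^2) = 14*o^3*u^2 + 84*o^3*u + 112*o^3 + 23*o^2*u^3 + 138*o^2*u^2 + 184*o^2*u + 10*o*u^4 + 60*o*u^3 + 80*o*u^2 + u^5 + 6*u^4 + 8*u^3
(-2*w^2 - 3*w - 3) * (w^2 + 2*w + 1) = -2*w^4 - 7*w^3 - 11*w^2 - 9*w - 3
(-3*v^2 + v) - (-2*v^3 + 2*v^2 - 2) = 2*v^3 - 5*v^2 + v + 2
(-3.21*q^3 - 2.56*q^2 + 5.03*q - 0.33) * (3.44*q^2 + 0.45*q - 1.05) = -11.0424*q^5 - 10.2509*q^4 + 19.5217*q^3 + 3.8163*q^2 - 5.43*q + 0.3465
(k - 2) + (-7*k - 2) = -6*k - 4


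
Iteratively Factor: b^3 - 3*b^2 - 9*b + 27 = (b + 3)*(b^2 - 6*b + 9) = (b - 3)*(b + 3)*(b - 3)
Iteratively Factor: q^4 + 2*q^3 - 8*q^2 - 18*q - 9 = (q + 1)*(q^3 + q^2 - 9*q - 9) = (q + 1)^2*(q^2 - 9) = (q + 1)^2*(q + 3)*(q - 3)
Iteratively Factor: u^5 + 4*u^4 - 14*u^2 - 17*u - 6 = (u + 3)*(u^4 + u^3 - 3*u^2 - 5*u - 2) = (u + 1)*(u + 3)*(u^3 - 3*u - 2) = (u + 1)^2*(u + 3)*(u^2 - u - 2) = (u - 2)*(u + 1)^2*(u + 3)*(u + 1)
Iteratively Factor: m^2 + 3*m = (m)*(m + 3)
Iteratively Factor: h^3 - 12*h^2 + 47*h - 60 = (h - 3)*(h^2 - 9*h + 20) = (h - 5)*(h - 3)*(h - 4)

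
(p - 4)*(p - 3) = p^2 - 7*p + 12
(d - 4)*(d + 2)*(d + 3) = d^3 + d^2 - 14*d - 24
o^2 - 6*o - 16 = (o - 8)*(o + 2)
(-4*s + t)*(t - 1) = -4*s*t + 4*s + t^2 - t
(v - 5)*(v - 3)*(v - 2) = v^3 - 10*v^2 + 31*v - 30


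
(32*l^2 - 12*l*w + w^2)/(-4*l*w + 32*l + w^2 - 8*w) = (-8*l + w)/(w - 8)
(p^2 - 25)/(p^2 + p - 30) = (p + 5)/(p + 6)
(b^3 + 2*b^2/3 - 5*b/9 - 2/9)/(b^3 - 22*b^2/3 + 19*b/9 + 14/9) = (b + 1)/(b - 7)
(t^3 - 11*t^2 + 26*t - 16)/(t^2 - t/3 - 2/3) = 3*(t^2 - 10*t + 16)/(3*t + 2)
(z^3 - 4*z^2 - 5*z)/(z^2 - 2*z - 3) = z*(z - 5)/(z - 3)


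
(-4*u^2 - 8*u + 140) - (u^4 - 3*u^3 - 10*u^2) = -u^4 + 3*u^3 + 6*u^2 - 8*u + 140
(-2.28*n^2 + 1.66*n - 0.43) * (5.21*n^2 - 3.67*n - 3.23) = -11.8788*n^4 + 17.0162*n^3 - 0.968100000000001*n^2 - 3.7837*n + 1.3889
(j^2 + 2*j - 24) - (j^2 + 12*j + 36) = -10*j - 60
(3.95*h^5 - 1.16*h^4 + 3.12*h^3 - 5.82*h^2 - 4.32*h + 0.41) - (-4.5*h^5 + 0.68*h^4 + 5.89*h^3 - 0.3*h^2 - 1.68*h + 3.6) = 8.45*h^5 - 1.84*h^4 - 2.77*h^3 - 5.52*h^2 - 2.64*h - 3.19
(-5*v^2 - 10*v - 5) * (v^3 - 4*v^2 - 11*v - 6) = -5*v^5 + 10*v^4 + 90*v^3 + 160*v^2 + 115*v + 30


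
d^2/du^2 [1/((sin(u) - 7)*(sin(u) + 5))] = (-4*sin(u)^4 + 6*sin(u)^3 - 138*sin(u)^2 + 58*sin(u) + 78)/((sin(u) - 7)^3*(sin(u) + 5)^3)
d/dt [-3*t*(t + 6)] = -6*t - 18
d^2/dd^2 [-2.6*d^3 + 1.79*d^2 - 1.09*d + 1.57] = 3.58 - 15.6*d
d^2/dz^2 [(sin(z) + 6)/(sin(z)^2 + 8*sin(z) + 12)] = (2*sin(z) + cos(z)^2 + 1)/(sin(z) + 2)^3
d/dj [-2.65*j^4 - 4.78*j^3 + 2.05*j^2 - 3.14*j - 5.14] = -10.6*j^3 - 14.34*j^2 + 4.1*j - 3.14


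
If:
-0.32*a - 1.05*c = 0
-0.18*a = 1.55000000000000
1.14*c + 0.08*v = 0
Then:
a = -8.61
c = 2.62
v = -37.40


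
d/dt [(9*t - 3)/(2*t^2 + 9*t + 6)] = 3*(-6*t^2 + 4*t + 27)/(4*t^4 + 36*t^3 + 105*t^2 + 108*t + 36)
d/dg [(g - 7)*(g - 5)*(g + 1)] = 3*g^2 - 22*g + 23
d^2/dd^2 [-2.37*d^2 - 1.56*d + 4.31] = -4.74000000000000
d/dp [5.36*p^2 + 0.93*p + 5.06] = 10.72*p + 0.93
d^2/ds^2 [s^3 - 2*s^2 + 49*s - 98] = 6*s - 4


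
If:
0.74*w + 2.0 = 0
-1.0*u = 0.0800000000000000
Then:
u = -0.08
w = -2.70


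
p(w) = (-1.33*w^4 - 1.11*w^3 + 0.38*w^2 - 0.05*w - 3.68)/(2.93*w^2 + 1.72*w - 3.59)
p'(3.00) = -2.72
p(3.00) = -4.94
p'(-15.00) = 13.50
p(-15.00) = -100.82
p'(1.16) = 6.29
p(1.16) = -3.14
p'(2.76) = -2.46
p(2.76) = -4.32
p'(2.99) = -2.71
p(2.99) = -4.92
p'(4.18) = -3.87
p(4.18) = -8.84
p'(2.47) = -2.13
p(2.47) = -3.65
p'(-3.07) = 2.43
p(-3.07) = -4.59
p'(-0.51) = -0.16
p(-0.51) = 0.94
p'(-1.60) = -28.40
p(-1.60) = -5.87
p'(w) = (-5.86*w - 1.72)*(-1.33*w^4 - 1.11*w^3 + 0.38*w^2 - 0.05*w - 3.68)/(2.93*w^2 + 1.72*w - 3.59)^2 + (-5.32*w^3 - 3.33*w^2 + 0.76*w - 0.05)/(2.93*w^2 + 1.72*w - 3.59)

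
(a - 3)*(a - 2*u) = a^2 - 2*a*u - 3*a + 6*u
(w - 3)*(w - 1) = w^2 - 4*w + 3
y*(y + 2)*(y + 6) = y^3 + 8*y^2 + 12*y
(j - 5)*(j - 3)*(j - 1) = j^3 - 9*j^2 + 23*j - 15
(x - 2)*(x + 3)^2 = x^3 + 4*x^2 - 3*x - 18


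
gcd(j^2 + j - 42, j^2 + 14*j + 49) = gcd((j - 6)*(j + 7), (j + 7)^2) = j + 7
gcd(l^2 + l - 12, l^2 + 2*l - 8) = l + 4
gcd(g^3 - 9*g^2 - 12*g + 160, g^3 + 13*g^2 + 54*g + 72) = g + 4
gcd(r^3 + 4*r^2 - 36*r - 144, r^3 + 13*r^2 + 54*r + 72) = r^2 + 10*r + 24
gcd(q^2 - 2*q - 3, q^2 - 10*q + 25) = 1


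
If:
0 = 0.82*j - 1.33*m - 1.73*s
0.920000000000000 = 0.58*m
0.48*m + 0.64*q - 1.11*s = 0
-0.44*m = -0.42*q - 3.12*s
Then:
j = 3.23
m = 1.59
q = -0.65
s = 0.31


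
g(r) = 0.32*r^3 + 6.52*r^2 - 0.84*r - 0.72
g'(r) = 0.96*r^2 + 13.04*r - 0.84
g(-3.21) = 58.57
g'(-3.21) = -32.81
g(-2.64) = 41.05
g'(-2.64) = -28.57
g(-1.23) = 9.58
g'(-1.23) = -15.43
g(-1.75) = 19.00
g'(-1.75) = -20.72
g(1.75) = 19.49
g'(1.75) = 24.92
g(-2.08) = 26.36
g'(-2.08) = -23.81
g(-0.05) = -0.66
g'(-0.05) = -1.49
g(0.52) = 0.65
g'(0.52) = 6.20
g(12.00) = 1481.04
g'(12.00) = 293.88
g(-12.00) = 395.28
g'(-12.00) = -19.08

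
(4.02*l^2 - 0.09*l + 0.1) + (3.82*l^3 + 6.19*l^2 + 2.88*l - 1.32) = 3.82*l^3 + 10.21*l^2 + 2.79*l - 1.22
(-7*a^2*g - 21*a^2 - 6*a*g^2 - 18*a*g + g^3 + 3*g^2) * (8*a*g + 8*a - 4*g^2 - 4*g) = -56*a^3*g^2 - 224*a^3*g - 168*a^3 - 20*a^2*g^3 - 80*a^2*g^2 - 60*a^2*g + 32*a*g^4 + 128*a*g^3 + 96*a*g^2 - 4*g^5 - 16*g^4 - 12*g^3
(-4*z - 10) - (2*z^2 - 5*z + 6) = -2*z^2 + z - 16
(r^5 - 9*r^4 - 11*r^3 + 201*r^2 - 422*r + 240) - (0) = r^5 - 9*r^4 - 11*r^3 + 201*r^2 - 422*r + 240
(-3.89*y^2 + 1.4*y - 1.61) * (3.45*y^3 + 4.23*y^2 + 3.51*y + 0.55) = -13.4205*y^5 - 11.6247*y^4 - 13.2864*y^3 - 4.0358*y^2 - 4.8811*y - 0.8855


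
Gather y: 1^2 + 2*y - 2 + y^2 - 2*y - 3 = y^2 - 4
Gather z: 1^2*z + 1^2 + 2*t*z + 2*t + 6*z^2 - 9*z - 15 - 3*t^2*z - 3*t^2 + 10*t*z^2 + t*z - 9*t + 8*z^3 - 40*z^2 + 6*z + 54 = -3*t^2 - 7*t + 8*z^3 + z^2*(10*t - 34) + z*(-3*t^2 + 3*t - 2) + 40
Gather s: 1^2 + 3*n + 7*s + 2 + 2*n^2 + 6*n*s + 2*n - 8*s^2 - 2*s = 2*n^2 + 5*n - 8*s^2 + s*(6*n + 5) + 3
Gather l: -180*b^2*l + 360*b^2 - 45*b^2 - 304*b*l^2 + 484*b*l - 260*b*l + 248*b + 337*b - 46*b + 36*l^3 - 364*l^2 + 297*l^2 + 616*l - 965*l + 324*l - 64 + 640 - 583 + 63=315*b^2 + 539*b + 36*l^3 + l^2*(-304*b - 67) + l*(-180*b^2 + 224*b - 25) + 56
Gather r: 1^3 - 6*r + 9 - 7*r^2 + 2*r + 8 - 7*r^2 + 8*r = -14*r^2 + 4*r + 18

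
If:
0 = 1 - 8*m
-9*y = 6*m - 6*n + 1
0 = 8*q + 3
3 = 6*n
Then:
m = 1/8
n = 1/2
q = -3/8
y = 5/36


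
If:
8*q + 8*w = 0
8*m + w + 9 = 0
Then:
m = -w/8 - 9/8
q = -w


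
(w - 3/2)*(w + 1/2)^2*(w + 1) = w^4 + w^3/2 - 7*w^2/4 - 13*w/8 - 3/8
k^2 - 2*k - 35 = (k - 7)*(k + 5)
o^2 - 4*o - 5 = (o - 5)*(o + 1)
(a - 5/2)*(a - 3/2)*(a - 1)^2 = a^4 - 6*a^3 + 51*a^2/4 - 23*a/2 + 15/4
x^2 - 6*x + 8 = (x - 4)*(x - 2)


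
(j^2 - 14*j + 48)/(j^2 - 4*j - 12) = (j - 8)/(j + 2)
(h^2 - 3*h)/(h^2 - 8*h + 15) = h/(h - 5)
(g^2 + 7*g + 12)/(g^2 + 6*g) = (g^2 + 7*g + 12)/(g*(g + 6))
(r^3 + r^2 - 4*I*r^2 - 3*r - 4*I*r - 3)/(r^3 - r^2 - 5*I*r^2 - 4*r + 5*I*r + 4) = (r^2 + r*(1 - 3*I) - 3*I)/(r^2 - r*(1 + 4*I) + 4*I)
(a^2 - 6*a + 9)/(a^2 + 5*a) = (a^2 - 6*a + 9)/(a*(a + 5))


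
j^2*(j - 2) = j^3 - 2*j^2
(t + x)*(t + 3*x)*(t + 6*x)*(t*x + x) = t^4*x + 10*t^3*x^2 + t^3*x + 27*t^2*x^3 + 10*t^2*x^2 + 18*t*x^4 + 27*t*x^3 + 18*x^4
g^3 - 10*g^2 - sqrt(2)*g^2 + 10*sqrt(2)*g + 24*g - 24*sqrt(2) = (g - 6)*(g - 4)*(g - sqrt(2))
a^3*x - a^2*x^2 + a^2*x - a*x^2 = a*(a - x)*(a*x + x)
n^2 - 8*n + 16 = (n - 4)^2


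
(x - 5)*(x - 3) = x^2 - 8*x + 15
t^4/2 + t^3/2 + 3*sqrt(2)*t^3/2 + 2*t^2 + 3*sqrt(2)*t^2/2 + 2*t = t*(t/2 + 1/2)*(t + sqrt(2))*(t + 2*sqrt(2))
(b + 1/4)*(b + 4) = b^2 + 17*b/4 + 1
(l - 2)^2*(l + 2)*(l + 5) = l^4 + 3*l^3 - 14*l^2 - 12*l + 40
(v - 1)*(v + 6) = v^2 + 5*v - 6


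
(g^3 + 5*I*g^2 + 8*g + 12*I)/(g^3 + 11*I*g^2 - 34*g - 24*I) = (g - 2*I)/(g + 4*I)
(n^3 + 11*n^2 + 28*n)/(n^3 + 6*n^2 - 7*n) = (n + 4)/(n - 1)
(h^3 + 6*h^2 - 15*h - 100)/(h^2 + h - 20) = h + 5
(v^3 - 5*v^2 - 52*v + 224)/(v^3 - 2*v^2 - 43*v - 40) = (v^2 + 3*v - 28)/(v^2 + 6*v + 5)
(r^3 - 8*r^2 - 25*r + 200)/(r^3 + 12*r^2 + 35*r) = (r^2 - 13*r + 40)/(r*(r + 7))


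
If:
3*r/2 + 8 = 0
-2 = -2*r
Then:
No Solution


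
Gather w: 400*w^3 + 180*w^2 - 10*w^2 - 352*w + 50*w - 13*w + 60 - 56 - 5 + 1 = 400*w^3 + 170*w^2 - 315*w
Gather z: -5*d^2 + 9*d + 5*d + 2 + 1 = -5*d^2 + 14*d + 3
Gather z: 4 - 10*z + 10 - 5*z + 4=18 - 15*z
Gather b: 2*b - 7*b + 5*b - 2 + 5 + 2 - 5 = 0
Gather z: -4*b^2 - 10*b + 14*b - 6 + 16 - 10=-4*b^2 + 4*b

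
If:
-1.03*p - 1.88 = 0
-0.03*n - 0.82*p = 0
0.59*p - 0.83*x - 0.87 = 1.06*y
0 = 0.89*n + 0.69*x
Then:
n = 49.89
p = -1.83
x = -64.35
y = 48.55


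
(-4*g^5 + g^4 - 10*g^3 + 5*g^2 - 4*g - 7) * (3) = -12*g^5 + 3*g^4 - 30*g^3 + 15*g^2 - 12*g - 21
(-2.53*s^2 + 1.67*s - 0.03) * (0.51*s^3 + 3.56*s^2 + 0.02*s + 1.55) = -1.2903*s^5 - 8.1551*s^4 + 5.8793*s^3 - 3.9949*s^2 + 2.5879*s - 0.0465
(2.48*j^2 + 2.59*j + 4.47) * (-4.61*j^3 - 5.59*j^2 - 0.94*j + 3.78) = -11.4328*j^5 - 25.8031*j^4 - 37.416*j^3 - 18.0475*j^2 + 5.5884*j + 16.8966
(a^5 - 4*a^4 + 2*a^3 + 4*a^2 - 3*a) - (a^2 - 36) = a^5 - 4*a^4 + 2*a^3 + 3*a^2 - 3*a + 36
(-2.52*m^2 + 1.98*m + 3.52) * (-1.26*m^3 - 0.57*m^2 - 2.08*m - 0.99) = 3.1752*m^5 - 1.0584*m^4 - 0.3222*m^3 - 3.63*m^2 - 9.2818*m - 3.4848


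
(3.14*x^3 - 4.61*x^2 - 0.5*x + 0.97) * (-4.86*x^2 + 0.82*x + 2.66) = -15.2604*x^5 + 24.9794*x^4 + 7.0022*x^3 - 17.3868*x^2 - 0.5346*x + 2.5802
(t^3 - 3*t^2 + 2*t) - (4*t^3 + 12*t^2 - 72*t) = -3*t^3 - 15*t^2 + 74*t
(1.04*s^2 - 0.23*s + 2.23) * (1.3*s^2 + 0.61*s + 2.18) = 1.352*s^4 + 0.3354*s^3 + 5.0259*s^2 + 0.8589*s + 4.8614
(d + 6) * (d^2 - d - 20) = d^3 + 5*d^2 - 26*d - 120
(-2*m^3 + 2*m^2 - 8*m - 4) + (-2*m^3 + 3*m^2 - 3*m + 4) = -4*m^3 + 5*m^2 - 11*m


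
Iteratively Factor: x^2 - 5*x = (x)*(x - 5)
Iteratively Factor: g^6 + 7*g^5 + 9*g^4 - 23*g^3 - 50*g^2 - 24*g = (g + 4)*(g^5 + 3*g^4 - 3*g^3 - 11*g^2 - 6*g) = (g + 1)*(g + 4)*(g^4 + 2*g^3 - 5*g^2 - 6*g) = g*(g + 1)*(g + 4)*(g^3 + 2*g^2 - 5*g - 6) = g*(g - 2)*(g + 1)*(g + 4)*(g^2 + 4*g + 3) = g*(g - 2)*(g + 1)*(g + 3)*(g + 4)*(g + 1)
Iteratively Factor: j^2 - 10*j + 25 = (j - 5)*(j - 5)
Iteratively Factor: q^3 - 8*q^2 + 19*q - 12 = (q - 4)*(q^2 - 4*q + 3) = (q - 4)*(q - 3)*(q - 1)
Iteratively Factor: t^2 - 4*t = (t - 4)*(t)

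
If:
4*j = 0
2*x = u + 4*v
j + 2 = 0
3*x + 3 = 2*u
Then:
No Solution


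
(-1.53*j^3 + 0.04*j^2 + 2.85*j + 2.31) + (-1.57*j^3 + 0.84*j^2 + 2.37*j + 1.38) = -3.1*j^3 + 0.88*j^2 + 5.22*j + 3.69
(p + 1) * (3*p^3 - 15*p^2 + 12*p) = 3*p^4 - 12*p^3 - 3*p^2 + 12*p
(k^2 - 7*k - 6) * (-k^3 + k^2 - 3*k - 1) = -k^5 + 8*k^4 - 4*k^3 + 14*k^2 + 25*k + 6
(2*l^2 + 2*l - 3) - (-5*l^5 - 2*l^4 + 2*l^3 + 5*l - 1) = 5*l^5 + 2*l^4 - 2*l^3 + 2*l^2 - 3*l - 2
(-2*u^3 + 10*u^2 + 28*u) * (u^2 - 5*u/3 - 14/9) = -2*u^5 + 40*u^4/3 + 130*u^3/9 - 560*u^2/9 - 392*u/9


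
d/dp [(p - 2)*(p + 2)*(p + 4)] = 3*p^2 + 8*p - 4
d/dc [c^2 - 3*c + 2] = 2*c - 3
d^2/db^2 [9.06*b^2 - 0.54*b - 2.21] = 18.1200000000000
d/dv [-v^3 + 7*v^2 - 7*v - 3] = -3*v^2 + 14*v - 7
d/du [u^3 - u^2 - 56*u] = 3*u^2 - 2*u - 56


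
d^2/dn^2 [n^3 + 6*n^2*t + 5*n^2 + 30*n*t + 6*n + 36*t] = 6*n + 12*t + 10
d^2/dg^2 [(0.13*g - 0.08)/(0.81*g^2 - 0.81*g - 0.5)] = ((0.3402 - 0.6318*g)*(-0.81*g^2 + 0.81*g + 0.5) - (0.13*g - 0.08)*(1.62*g - 0.81)*(3.24*g - 1.62))/(-0.81*g^2 + 0.81*g + 0.5)^3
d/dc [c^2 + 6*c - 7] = 2*c + 6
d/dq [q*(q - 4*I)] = 2*q - 4*I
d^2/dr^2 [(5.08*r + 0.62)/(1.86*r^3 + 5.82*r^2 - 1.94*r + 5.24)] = (105.448608*r^5 + 355.69152*r^4 + 488.190912*r^3 - 481.558464*r^2 - 1007.800848*r + 70.133328)/(6.434856*r^9 + 60.404616*r^8 + 168.87312*r^7 + 125.516952*r^6 + 164.207808*r^5 + 484.738488*r^4 - 209.070728*r^3 + 538.573488*r^2 - 159.803232*r + 143.877824)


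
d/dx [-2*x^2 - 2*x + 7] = -4*x - 2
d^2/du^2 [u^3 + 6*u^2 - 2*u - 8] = 6*u + 12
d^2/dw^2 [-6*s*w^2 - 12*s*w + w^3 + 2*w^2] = -12*s + 6*w + 4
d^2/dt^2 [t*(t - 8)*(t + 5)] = 6*t - 6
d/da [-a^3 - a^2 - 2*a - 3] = -3*a^2 - 2*a - 2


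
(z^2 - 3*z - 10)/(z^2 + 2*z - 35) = (z + 2)/(z + 7)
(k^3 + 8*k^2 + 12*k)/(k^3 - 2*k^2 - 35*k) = (k^2 + 8*k + 12)/(k^2 - 2*k - 35)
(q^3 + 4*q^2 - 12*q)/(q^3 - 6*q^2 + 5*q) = (q^2 + 4*q - 12)/(q^2 - 6*q + 5)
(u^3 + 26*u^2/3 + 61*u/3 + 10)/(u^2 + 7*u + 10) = (u^2 + 11*u/3 + 2)/(u + 2)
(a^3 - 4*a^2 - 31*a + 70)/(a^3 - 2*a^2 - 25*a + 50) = (a - 7)/(a - 5)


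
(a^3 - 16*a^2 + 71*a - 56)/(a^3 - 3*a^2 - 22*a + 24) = (a^2 - 15*a + 56)/(a^2 - 2*a - 24)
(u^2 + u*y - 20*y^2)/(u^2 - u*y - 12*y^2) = (u + 5*y)/(u + 3*y)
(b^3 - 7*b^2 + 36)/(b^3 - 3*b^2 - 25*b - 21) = (-b^3 + 7*b^2 - 36)/(-b^3 + 3*b^2 + 25*b + 21)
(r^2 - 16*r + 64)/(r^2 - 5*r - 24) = (r - 8)/(r + 3)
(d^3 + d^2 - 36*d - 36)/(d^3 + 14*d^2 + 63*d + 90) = (d^2 - 5*d - 6)/(d^2 + 8*d + 15)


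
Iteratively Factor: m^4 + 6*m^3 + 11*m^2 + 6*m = (m + 1)*(m^3 + 5*m^2 + 6*m) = (m + 1)*(m + 2)*(m^2 + 3*m) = m*(m + 1)*(m + 2)*(m + 3)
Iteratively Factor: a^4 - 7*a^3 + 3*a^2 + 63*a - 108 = (a - 3)*(a^3 - 4*a^2 - 9*a + 36) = (a - 3)^2*(a^2 - a - 12) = (a - 4)*(a - 3)^2*(a + 3)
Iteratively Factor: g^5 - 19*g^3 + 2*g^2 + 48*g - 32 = (g + 4)*(g^4 - 4*g^3 - 3*g^2 + 14*g - 8) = (g + 2)*(g + 4)*(g^3 - 6*g^2 + 9*g - 4) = (g - 1)*(g + 2)*(g + 4)*(g^2 - 5*g + 4) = (g - 4)*(g - 1)*(g + 2)*(g + 4)*(g - 1)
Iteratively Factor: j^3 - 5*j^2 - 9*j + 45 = (j - 3)*(j^2 - 2*j - 15) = (j - 5)*(j - 3)*(j + 3)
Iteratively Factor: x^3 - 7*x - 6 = (x - 3)*(x^2 + 3*x + 2) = (x - 3)*(x + 2)*(x + 1)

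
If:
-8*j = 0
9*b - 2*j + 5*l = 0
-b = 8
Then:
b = -8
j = 0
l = 72/5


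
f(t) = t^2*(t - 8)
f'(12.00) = 240.00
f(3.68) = -58.50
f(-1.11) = -11.22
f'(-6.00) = 204.00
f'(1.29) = -15.65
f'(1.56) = -17.66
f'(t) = t^2 + 2*t*(t - 8) = t*(3*t - 16)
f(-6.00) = -504.00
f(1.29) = -11.17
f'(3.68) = -18.25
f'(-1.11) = 21.46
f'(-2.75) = 66.69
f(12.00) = 576.00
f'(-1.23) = 24.22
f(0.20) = -0.31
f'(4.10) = -15.17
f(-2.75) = -81.30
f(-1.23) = -13.96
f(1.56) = -15.67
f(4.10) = -65.56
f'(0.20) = -3.08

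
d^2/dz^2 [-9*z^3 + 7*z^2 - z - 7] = 14 - 54*z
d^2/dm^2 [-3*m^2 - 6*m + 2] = -6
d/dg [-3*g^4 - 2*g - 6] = -12*g^3 - 2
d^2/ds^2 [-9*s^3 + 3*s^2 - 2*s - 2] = 6 - 54*s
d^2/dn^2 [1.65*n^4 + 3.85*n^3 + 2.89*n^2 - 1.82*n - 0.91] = 19.8*n^2 + 23.1*n + 5.78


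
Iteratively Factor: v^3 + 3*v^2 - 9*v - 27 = (v + 3)*(v^2 - 9) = (v - 3)*(v + 3)*(v + 3)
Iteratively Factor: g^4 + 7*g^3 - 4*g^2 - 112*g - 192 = (g + 4)*(g^3 + 3*g^2 - 16*g - 48) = (g - 4)*(g + 4)*(g^2 + 7*g + 12) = (g - 4)*(g + 4)^2*(g + 3)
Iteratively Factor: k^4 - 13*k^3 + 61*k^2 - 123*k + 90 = (k - 3)*(k^3 - 10*k^2 + 31*k - 30) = (k - 3)*(k - 2)*(k^2 - 8*k + 15) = (k - 3)^2*(k - 2)*(k - 5)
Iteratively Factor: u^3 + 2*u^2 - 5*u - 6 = (u + 3)*(u^2 - u - 2) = (u + 1)*(u + 3)*(u - 2)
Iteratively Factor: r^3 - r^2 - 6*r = (r + 2)*(r^2 - 3*r) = r*(r + 2)*(r - 3)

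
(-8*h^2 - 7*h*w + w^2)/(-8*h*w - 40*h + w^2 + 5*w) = (h + w)/(w + 5)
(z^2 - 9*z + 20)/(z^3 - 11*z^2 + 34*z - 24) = (z - 5)/(z^2 - 7*z + 6)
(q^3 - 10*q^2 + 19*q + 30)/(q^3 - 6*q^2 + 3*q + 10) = (q - 6)/(q - 2)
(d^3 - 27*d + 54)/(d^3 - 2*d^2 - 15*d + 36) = (d + 6)/(d + 4)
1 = 1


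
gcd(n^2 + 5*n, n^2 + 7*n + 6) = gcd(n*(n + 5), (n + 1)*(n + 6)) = 1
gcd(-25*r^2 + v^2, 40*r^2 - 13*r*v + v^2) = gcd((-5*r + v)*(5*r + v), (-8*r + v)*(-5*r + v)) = 5*r - v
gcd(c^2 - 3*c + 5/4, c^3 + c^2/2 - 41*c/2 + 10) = c - 1/2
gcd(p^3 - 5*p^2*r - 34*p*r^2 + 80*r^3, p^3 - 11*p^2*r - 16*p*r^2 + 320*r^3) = p^2 - 3*p*r - 40*r^2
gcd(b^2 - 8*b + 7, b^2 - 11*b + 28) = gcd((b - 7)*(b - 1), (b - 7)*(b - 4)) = b - 7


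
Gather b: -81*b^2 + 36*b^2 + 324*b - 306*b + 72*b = -45*b^2 + 90*b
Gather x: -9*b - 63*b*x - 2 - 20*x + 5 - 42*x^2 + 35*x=-9*b - 42*x^2 + x*(15 - 63*b) + 3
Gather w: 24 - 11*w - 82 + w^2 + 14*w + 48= w^2 + 3*w - 10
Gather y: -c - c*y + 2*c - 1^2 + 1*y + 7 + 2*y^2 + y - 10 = c + 2*y^2 + y*(2 - c) - 4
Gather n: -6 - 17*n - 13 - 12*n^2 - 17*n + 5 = -12*n^2 - 34*n - 14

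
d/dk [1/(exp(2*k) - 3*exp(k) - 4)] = (3 - 2*exp(k))*exp(k)/(-exp(2*k) + 3*exp(k) + 4)^2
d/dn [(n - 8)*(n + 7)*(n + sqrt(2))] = 3*n^2 - 2*n + 2*sqrt(2)*n - 56 - sqrt(2)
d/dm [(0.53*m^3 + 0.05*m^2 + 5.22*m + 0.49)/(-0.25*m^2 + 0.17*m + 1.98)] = (-0.1325*m^4 + 0.1802*m^3 + 4.4617*m^2 + 0.443*m + 10.2523)/(0.0625*m^4 - 0.085*m^3 - 0.9611*m^2 + 0.6732*m + 3.9204)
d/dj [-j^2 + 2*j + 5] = 2 - 2*j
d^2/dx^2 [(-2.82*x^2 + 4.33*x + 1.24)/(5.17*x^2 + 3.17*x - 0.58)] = (323.90567*x^3 + 148.126704*x^2 + 199.837044*x + 46.38278)/(138.188413*x^6 + 254.191839*x^5 + 109.350153*x^4 - 25.178359*x^3 - 12.267522*x^2 + 3.199164*x - 0.195112)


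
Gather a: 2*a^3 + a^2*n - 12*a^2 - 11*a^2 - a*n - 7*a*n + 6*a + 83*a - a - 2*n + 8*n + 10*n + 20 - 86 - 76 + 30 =2*a^3 + a^2*(n - 23) + a*(88 - 8*n) + 16*n - 112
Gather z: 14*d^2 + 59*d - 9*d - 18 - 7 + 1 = 14*d^2 + 50*d - 24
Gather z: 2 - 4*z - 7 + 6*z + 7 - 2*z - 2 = 0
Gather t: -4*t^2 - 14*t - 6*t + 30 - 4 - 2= -4*t^2 - 20*t + 24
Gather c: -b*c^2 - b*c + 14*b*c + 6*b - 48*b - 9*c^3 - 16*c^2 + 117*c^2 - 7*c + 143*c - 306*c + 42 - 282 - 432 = -42*b - 9*c^3 + c^2*(101 - b) + c*(13*b - 170) - 672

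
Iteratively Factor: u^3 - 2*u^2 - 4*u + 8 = (u - 2)*(u^2 - 4) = (u - 2)^2*(u + 2)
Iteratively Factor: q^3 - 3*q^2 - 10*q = (q)*(q^2 - 3*q - 10) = q*(q + 2)*(q - 5)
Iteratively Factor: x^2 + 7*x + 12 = (x + 4)*(x + 3)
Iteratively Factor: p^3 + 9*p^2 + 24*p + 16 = (p + 4)*(p^2 + 5*p + 4) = (p + 1)*(p + 4)*(p + 4)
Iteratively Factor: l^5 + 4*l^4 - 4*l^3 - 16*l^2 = (l + 2)*(l^4 + 2*l^3 - 8*l^2) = l*(l + 2)*(l^3 + 2*l^2 - 8*l) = l*(l - 2)*(l + 2)*(l^2 + 4*l) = l^2*(l - 2)*(l + 2)*(l + 4)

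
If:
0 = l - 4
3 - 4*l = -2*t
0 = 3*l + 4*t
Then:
No Solution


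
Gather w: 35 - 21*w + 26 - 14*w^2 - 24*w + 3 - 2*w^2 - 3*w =-16*w^2 - 48*w + 64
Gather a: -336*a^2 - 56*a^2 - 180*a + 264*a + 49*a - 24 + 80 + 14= -392*a^2 + 133*a + 70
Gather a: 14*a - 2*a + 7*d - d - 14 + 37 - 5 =12*a + 6*d + 18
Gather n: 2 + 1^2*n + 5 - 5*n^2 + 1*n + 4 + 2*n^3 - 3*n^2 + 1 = 2*n^3 - 8*n^2 + 2*n + 12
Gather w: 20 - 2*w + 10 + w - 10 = 20 - w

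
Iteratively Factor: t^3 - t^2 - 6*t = (t - 3)*(t^2 + 2*t) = (t - 3)*(t + 2)*(t)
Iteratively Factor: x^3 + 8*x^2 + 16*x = (x + 4)*(x^2 + 4*x) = (x + 4)^2*(x)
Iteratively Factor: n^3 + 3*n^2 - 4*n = (n - 1)*(n^2 + 4*n) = n*(n - 1)*(n + 4)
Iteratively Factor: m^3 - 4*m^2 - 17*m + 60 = (m - 5)*(m^2 + m - 12) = (m - 5)*(m - 3)*(m + 4)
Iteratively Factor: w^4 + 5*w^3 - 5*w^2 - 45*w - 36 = (w + 3)*(w^3 + 2*w^2 - 11*w - 12) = (w + 3)*(w + 4)*(w^2 - 2*w - 3) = (w - 3)*(w + 3)*(w + 4)*(w + 1)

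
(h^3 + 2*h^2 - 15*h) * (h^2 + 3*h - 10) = h^5 + 5*h^4 - 19*h^3 - 65*h^2 + 150*h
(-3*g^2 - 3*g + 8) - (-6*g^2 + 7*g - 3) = 3*g^2 - 10*g + 11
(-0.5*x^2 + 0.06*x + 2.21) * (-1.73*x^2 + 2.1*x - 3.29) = 0.865*x^4 - 1.1538*x^3 - 2.0523*x^2 + 4.4436*x - 7.2709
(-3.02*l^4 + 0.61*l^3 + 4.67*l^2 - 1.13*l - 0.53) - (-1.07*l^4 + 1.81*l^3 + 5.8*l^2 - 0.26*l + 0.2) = -1.95*l^4 - 1.2*l^3 - 1.13*l^2 - 0.87*l - 0.73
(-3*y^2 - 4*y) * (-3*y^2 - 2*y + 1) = 9*y^4 + 18*y^3 + 5*y^2 - 4*y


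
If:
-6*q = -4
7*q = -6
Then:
No Solution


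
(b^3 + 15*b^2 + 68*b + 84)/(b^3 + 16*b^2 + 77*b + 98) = (b + 6)/(b + 7)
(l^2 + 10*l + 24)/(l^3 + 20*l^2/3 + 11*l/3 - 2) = 3*(l + 4)/(3*l^2 + 2*l - 1)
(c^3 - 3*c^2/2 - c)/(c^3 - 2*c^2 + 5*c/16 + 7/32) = 16*c*(2*c^2 - 3*c - 2)/(32*c^3 - 64*c^2 + 10*c + 7)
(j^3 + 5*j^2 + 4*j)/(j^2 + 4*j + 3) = j*(j + 4)/(j + 3)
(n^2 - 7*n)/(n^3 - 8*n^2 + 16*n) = (n - 7)/(n^2 - 8*n + 16)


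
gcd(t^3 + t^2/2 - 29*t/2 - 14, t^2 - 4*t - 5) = t + 1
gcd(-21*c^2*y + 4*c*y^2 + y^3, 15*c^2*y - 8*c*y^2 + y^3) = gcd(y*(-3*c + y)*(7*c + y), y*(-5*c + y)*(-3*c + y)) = -3*c*y + y^2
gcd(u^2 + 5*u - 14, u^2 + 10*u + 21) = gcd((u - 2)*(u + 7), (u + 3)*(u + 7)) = u + 7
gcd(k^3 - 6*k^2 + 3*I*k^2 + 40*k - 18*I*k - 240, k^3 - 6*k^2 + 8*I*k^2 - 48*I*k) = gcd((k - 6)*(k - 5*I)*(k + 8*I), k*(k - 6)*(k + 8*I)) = k^2 + k*(-6 + 8*I) - 48*I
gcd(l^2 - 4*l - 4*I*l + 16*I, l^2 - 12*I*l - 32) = l - 4*I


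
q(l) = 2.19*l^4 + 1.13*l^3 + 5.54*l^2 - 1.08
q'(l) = 8.76*l^3 + 3.39*l^2 + 11.08*l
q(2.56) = 148.24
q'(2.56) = 197.55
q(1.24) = 14.77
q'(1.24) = 35.65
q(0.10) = -1.02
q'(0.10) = 1.15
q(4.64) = 1246.19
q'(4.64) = 999.50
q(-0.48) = 0.19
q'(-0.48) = -5.51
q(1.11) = 10.62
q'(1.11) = 28.46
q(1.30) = 17.02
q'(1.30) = 39.38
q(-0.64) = 1.26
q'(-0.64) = -8.00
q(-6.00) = 2792.52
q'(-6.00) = -1836.60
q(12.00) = 48161.16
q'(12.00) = 15758.40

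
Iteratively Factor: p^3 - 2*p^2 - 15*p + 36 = (p + 4)*(p^2 - 6*p + 9) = (p - 3)*(p + 4)*(p - 3)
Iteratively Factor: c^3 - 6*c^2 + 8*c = (c)*(c^2 - 6*c + 8) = c*(c - 4)*(c - 2)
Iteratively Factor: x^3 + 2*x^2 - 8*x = (x)*(x^2 + 2*x - 8) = x*(x - 2)*(x + 4)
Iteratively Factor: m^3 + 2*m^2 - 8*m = (m)*(m^2 + 2*m - 8) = m*(m + 4)*(m - 2)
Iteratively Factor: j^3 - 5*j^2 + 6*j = (j - 2)*(j^2 - 3*j) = j*(j - 2)*(j - 3)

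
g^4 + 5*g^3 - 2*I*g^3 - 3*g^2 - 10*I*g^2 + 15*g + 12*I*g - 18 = (g - 1)*(g + 6)*(g - 3*I)*(g + I)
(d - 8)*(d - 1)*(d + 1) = d^3 - 8*d^2 - d + 8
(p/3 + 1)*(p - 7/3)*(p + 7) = p^3/3 + 23*p^2/9 - 7*p/9 - 49/3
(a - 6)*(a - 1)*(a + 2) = a^3 - 5*a^2 - 8*a + 12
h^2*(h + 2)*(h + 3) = h^4 + 5*h^3 + 6*h^2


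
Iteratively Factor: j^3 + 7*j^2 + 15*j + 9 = (j + 1)*(j^2 + 6*j + 9) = (j + 1)*(j + 3)*(j + 3)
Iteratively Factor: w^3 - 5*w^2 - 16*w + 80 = (w - 5)*(w^2 - 16) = (w - 5)*(w + 4)*(w - 4)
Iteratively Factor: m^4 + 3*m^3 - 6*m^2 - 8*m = (m)*(m^3 + 3*m^2 - 6*m - 8) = m*(m + 1)*(m^2 + 2*m - 8) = m*(m - 2)*(m + 1)*(m + 4)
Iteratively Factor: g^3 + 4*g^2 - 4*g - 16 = (g + 2)*(g^2 + 2*g - 8) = (g - 2)*(g + 2)*(g + 4)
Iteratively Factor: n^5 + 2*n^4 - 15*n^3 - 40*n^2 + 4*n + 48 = (n - 1)*(n^4 + 3*n^3 - 12*n^2 - 52*n - 48) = (n - 1)*(n + 2)*(n^3 + n^2 - 14*n - 24) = (n - 1)*(n + 2)*(n + 3)*(n^2 - 2*n - 8) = (n - 1)*(n + 2)^2*(n + 3)*(n - 4)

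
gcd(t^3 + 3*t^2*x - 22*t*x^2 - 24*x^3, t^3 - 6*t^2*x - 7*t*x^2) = t + x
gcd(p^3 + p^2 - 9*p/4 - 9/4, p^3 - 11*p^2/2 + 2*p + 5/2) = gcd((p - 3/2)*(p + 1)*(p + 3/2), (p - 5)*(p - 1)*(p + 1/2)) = 1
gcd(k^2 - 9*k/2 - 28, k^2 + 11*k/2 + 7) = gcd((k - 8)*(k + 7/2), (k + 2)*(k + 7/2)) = k + 7/2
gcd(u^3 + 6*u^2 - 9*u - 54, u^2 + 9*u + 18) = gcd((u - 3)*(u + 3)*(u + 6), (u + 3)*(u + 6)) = u^2 + 9*u + 18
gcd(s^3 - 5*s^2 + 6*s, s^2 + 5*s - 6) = 1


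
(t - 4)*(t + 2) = t^2 - 2*t - 8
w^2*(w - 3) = w^3 - 3*w^2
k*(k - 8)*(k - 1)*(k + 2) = k^4 - 7*k^3 - 10*k^2 + 16*k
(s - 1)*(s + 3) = s^2 + 2*s - 3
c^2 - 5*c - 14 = (c - 7)*(c + 2)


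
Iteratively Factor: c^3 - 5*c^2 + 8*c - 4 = (c - 2)*(c^2 - 3*c + 2) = (c - 2)^2*(c - 1)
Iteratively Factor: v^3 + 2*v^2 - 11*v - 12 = (v + 1)*(v^2 + v - 12) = (v - 3)*(v + 1)*(v + 4)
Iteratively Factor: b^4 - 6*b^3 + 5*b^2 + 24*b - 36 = (b - 3)*(b^3 - 3*b^2 - 4*b + 12) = (b - 3)*(b - 2)*(b^2 - b - 6) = (b - 3)^2*(b - 2)*(b + 2)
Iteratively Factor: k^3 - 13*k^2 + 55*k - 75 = (k - 5)*(k^2 - 8*k + 15) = (k - 5)*(k - 3)*(k - 5)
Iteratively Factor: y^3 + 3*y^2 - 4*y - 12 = (y + 2)*(y^2 + y - 6) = (y - 2)*(y + 2)*(y + 3)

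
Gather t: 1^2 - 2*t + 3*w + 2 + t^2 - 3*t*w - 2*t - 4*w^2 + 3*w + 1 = t^2 + t*(-3*w - 4) - 4*w^2 + 6*w + 4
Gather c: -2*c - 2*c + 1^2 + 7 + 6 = 14 - 4*c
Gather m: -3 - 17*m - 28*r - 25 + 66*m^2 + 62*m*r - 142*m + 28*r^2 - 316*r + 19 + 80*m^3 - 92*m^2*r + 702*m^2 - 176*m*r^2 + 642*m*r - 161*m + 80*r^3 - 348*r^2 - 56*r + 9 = 80*m^3 + m^2*(768 - 92*r) + m*(-176*r^2 + 704*r - 320) + 80*r^3 - 320*r^2 - 400*r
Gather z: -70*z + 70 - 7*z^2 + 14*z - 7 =-7*z^2 - 56*z + 63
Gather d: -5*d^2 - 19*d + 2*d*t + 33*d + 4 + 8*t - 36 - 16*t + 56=-5*d^2 + d*(2*t + 14) - 8*t + 24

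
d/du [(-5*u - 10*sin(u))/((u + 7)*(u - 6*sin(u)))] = 5*(-8*u^2*cos(u) + u^2 + 4*u*sin(u) - 56*u*cos(u) - 12*sin(u)^2 + 56*sin(u))/((u + 7)^2*(u - 6*sin(u))^2)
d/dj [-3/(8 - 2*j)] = -3/(2*(j - 4)^2)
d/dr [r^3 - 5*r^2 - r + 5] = 3*r^2 - 10*r - 1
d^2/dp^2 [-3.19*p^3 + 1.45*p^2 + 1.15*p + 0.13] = 2.9 - 19.14*p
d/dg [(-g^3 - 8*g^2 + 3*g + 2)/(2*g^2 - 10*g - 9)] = (-2*g^4 + 20*g^3 + 101*g^2 + 136*g - 7)/(4*g^4 - 40*g^3 + 64*g^2 + 180*g + 81)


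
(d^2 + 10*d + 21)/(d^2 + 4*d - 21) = (d + 3)/(d - 3)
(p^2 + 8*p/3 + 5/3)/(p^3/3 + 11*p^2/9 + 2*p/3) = 3*(3*p^2 + 8*p + 5)/(p*(3*p^2 + 11*p + 6))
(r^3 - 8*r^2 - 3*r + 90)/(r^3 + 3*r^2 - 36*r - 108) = (r - 5)/(r + 6)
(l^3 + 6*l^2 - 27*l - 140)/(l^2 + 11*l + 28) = l - 5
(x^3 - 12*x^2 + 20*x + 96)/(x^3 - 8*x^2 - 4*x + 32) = (x - 6)/(x - 2)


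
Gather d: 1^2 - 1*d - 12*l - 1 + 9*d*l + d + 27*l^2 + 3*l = 9*d*l + 27*l^2 - 9*l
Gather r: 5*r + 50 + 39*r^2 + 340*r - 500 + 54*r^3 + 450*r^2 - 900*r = 54*r^3 + 489*r^2 - 555*r - 450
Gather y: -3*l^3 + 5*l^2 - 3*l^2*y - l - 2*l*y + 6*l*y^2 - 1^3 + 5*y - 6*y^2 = -3*l^3 + 5*l^2 - l + y^2*(6*l - 6) + y*(-3*l^2 - 2*l + 5) - 1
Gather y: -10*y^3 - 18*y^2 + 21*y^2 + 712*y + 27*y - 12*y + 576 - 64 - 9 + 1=-10*y^3 + 3*y^2 + 727*y + 504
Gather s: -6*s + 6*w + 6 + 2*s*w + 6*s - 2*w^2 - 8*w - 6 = 2*s*w - 2*w^2 - 2*w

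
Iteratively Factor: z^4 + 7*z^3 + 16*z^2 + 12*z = (z + 3)*(z^3 + 4*z^2 + 4*z) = (z + 2)*(z + 3)*(z^2 + 2*z) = z*(z + 2)*(z + 3)*(z + 2)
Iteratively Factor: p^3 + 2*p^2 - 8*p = (p)*(p^2 + 2*p - 8) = p*(p + 4)*(p - 2)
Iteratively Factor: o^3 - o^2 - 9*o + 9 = (o + 3)*(o^2 - 4*o + 3) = (o - 3)*(o + 3)*(o - 1)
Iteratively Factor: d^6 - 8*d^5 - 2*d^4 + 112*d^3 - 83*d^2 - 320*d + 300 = (d - 5)*(d^5 - 3*d^4 - 17*d^3 + 27*d^2 + 52*d - 60) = (d - 5)^2*(d^4 + 2*d^3 - 7*d^2 - 8*d + 12) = (d - 5)^2*(d + 2)*(d^3 - 7*d + 6) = (d - 5)^2*(d - 2)*(d + 2)*(d^2 + 2*d - 3) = (d - 5)^2*(d - 2)*(d + 2)*(d + 3)*(d - 1)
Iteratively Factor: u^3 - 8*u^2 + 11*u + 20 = (u - 4)*(u^2 - 4*u - 5) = (u - 5)*(u - 4)*(u + 1)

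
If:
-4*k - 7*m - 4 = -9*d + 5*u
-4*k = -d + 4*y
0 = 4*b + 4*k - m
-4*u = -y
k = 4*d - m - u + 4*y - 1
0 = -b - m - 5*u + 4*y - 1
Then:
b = 65/3771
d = -316/3771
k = -71/419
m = -2296/3771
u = 140/3771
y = 560/3771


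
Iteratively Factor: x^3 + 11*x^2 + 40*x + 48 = (x + 4)*(x^2 + 7*x + 12) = (x + 4)^2*(x + 3)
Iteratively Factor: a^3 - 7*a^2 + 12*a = (a - 4)*(a^2 - 3*a) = (a - 4)*(a - 3)*(a)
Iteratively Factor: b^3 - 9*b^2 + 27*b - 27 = (b - 3)*(b^2 - 6*b + 9) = (b - 3)^2*(b - 3)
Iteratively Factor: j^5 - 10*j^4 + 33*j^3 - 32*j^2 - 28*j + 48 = (j - 2)*(j^4 - 8*j^3 + 17*j^2 + 2*j - 24) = (j - 2)*(j + 1)*(j^3 - 9*j^2 + 26*j - 24) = (j - 3)*(j - 2)*(j + 1)*(j^2 - 6*j + 8) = (j - 4)*(j - 3)*(j - 2)*(j + 1)*(j - 2)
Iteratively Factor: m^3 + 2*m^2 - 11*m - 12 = (m - 3)*(m^2 + 5*m + 4) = (m - 3)*(m + 1)*(m + 4)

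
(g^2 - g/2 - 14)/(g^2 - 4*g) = (g + 7/2)/g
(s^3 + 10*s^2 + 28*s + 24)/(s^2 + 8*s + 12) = s + 2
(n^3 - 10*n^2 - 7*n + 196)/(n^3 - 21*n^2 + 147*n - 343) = (n + 4)/(n - 7)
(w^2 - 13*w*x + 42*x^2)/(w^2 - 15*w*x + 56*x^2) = (-w + 6*x)/(-w + 8*x)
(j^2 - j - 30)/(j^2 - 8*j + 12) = (j + 5)/(j - 2)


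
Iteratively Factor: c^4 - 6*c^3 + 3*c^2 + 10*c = (c - 5)*(c^3 - c^2 - 2*c) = (c - 5)*(c + 1)*(c^2 - 2*c) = c*(c - 5)*(c + 1)*(c - 2)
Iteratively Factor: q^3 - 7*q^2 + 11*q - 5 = (q - 5)*(q^2 - 2*q + 1) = (q - 5)*(q - 1)*(q - 1)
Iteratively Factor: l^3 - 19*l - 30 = (l - 5)*(l^2 + 5*l + 6) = (l - 5)*(l + 2)*(l + 3)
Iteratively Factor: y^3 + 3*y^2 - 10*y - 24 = (y + 2)*(y^2 + y - 12) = (y - 3)*(y + 2)*(y + 4)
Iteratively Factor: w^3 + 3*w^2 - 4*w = (w)*(w^2 + 3*w - 4) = w*(w + 4)*(w - 1)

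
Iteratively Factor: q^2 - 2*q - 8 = (q - 4)*(q + 2)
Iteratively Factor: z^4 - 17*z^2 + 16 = (z - 1)*(z^3 + z^2 - 16*z - 16) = (z - 1)*(z + 1)*(z^2 - 16) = (z - 1)*(z + 1)*(z + 4)*(z - 4)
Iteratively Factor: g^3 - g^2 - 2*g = (g - 2)*(g^2 + g) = g*(g - 2)*(g + 1)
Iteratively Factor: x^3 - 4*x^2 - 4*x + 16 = (x - 2)*(x^2 - 2*x - 8) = (x - 2)*(x + 2)*(x - 4)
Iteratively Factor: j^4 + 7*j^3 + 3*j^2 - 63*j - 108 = (j - 3)*(j^3 + 10*j^2 + 33*j + 36) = (j - 3)*(j + 3)*(j^2 + 7*j + 12) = (j - 3)*(j + 3)^2*(j + 4)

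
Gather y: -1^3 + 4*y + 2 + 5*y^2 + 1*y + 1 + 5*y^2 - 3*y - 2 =10*y^2 + 2*y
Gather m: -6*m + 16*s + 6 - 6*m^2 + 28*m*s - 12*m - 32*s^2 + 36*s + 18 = -6*m^2 + m*(28*s - 18) - 32*s^2 + 52*s + 24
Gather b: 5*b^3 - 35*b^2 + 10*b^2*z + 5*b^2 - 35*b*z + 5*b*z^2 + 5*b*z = 5*b^3 + b^2*(10*z - 30) + b*(5*z^2 - 30*z)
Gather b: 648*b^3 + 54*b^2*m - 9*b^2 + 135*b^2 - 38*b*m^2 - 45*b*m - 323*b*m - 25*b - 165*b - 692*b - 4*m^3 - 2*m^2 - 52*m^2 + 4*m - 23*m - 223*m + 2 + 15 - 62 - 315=648*b^3 + b^2*(54*m + 126) + b*(-38*m^2 - 368*m - 882) - 4*m^3 - 54*m^2 - 242*m - 360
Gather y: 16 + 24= 40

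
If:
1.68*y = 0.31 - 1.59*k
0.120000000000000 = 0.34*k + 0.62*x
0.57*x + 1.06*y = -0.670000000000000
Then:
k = 0.74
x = -0.21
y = -0.52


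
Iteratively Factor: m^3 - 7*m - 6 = (m + 1)*(m^2 - m - 6) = (m - 3)*(m + 1)*(m + 2)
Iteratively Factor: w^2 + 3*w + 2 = (w + 1)*(w + 2)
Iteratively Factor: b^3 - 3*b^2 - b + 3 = (b - 3)*(b^2 - 1) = (b - 3)*(b - 1)*(b + 1)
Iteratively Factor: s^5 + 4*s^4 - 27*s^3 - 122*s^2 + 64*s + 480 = (s + 4)*(s^4 - 27*s^2 - 14*s + 120) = (s - 2)*(s + 4)*(s^3 + 2*s^2 - 23*s - 60) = (s - 2)*(s + 3)*(s + 4)*(s^2 - s - 20) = (s - 5)*(s - 2)*(s + 3)*(s + 4)*(s + 4)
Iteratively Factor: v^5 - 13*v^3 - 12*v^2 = (v - 4)*(v^4 + 4*v^3 + 3*v^2) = v*(v - 4)*(v^3 + 4*v^2 + 3*v) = v*(v - 4)*(v + 1)*(v^2 + 3*v) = v*(v - 4)*(v + 1)*(v + 3)*(v)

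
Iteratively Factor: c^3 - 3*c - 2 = (c + 1)*(c^2 - c - 2) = (c + 1)^2*(c - 2)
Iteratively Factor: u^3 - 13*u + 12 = (u + 4)*(u^2 - 4*u + 3) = (u - 1)*(u + 4)*(u - 3)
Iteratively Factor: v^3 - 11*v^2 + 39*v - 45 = (v - 3)*(v^2 - 8*v + 15) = (v - 3)^2*(v - 5)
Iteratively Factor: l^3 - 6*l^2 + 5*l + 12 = (l + 1)*(l^2 - 7*l + 12) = (l - 4)*(l + 1)*(l - 3)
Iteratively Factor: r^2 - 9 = (r - 3)*(r + 3)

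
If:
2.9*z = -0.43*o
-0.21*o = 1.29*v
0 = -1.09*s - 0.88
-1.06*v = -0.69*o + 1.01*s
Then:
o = -0.95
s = -0.81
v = 0.15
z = 0.14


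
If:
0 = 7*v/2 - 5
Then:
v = 10/7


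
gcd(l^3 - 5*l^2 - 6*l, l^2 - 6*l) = l^2 - 6*l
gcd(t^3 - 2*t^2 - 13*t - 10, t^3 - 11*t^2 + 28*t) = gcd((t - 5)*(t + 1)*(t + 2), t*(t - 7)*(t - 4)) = 1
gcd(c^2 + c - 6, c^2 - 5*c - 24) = c + 3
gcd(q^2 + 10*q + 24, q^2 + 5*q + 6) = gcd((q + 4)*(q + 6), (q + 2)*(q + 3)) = 1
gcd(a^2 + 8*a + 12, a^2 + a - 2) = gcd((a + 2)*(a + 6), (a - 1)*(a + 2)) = a + 2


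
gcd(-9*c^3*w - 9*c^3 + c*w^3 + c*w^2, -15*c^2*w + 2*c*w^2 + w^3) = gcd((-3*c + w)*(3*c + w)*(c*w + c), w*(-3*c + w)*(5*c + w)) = -3*c + w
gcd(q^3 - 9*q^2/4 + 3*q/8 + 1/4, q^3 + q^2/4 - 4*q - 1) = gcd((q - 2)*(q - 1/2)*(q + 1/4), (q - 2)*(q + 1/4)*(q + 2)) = q^2 - 7*q/4 - 1/2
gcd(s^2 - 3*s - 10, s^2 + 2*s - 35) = s - 5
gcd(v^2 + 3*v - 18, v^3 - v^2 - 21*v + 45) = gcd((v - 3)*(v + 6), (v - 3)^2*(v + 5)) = v - 3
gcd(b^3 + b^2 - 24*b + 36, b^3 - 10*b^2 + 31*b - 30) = b^2 - 5*b + 6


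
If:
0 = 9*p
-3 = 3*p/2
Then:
No Solution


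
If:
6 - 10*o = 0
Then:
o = 3/5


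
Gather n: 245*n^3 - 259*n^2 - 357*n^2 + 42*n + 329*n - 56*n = 245*n^3 - 616*n^2 + 315*n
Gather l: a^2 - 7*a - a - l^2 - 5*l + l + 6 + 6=a^2 - 8*a - l^2 - 4*l + 12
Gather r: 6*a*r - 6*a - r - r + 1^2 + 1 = -6*a + r*(6*a - 2) + 2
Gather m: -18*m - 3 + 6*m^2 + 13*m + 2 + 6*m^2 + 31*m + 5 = 12*m^2 + 26*m + 4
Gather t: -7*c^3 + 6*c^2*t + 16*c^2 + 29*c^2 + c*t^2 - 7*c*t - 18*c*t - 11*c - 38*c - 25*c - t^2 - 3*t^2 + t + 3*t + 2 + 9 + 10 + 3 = -7*c^3 + 45*c^2 - 74*c + t^2*(c - 4) + t*(6*c^2 - 25*c + 4) + 24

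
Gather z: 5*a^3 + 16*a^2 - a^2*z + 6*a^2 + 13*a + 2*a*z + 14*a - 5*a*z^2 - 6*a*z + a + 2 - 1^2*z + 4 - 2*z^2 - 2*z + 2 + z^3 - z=5*a^3 + 22*a^2 + 28*a + z^3 + z^2*(-5*a - 2) + z*(-a^2 - 4*a - 4) + 8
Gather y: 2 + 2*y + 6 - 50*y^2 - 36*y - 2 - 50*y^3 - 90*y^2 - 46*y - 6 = -50*y^3 - 140*y^2 - 80*y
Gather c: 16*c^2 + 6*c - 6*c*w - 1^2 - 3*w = 16*c^2 + c*(6 - 6*w) - 3*w - 1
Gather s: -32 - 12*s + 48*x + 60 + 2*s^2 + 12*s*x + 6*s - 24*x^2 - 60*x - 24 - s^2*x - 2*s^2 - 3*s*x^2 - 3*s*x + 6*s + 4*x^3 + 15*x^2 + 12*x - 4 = -s^2*x + s*(-3*x^2 + 9*x) + 4*x^3 - 9*x^2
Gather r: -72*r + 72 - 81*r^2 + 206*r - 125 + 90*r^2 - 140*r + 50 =9*r^2 - 6*r - 3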